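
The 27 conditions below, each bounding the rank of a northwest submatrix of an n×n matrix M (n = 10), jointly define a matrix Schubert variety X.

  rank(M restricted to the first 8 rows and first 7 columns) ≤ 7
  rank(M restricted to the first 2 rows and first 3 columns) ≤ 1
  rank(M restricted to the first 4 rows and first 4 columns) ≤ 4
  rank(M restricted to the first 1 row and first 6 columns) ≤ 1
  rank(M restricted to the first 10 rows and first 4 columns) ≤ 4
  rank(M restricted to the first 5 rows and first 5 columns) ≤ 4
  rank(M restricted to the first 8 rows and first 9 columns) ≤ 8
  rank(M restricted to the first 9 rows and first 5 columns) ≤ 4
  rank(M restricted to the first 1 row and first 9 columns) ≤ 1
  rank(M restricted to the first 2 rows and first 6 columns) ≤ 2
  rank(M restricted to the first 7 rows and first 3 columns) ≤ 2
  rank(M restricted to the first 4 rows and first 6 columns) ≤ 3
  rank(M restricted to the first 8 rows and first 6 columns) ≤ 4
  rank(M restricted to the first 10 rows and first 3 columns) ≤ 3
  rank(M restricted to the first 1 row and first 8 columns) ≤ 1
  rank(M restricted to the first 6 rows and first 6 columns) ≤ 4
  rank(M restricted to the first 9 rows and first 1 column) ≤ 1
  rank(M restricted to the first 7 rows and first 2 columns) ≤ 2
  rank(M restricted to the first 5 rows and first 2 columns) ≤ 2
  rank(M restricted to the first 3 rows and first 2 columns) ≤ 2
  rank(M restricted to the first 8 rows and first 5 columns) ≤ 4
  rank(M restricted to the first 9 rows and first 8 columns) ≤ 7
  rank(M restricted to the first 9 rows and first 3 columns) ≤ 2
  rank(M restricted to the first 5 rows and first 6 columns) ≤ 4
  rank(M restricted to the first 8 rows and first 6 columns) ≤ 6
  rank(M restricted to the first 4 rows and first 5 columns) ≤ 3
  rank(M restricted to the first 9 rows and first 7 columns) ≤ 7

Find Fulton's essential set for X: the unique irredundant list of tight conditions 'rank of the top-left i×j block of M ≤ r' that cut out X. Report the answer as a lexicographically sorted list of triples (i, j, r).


Rank table r_w(10×10) implied by the 27 constraints:

  row 1: 1 1 1 1 1 1 1 1 1 1
  row 2: 1 1 1 2 2 2 2 2 2 2
  row 3: 1 2 2 3 3 3 3 3 3 3
  row 4: 1 2 2 3 3 3 4 4 4 4
  row 5: 1 2 2 3 4 4 5 5 5 5
  row 6: 1 2 2 3 4 4 5 6 6 6
  row 7: 1 2 2 3 4 4 5 6 7 7
  row 8: 1 2 2 3 4 4 5 6 7 8
  row 9: 1 2 2 3 4 5 6 7 8 9
  row 10: 1 2 3 4 5 6 7 8 9 10

the unique w with this rank table is (1, 4, 2, 7, 5, 8, 9, 10, 6, 3).

4 SE-corners of the 13-cell Rothe diagram give Ess(w):

[(2, 3, 1), (4, 6, 3), (8, 6, 4), (9, 3, 2)]


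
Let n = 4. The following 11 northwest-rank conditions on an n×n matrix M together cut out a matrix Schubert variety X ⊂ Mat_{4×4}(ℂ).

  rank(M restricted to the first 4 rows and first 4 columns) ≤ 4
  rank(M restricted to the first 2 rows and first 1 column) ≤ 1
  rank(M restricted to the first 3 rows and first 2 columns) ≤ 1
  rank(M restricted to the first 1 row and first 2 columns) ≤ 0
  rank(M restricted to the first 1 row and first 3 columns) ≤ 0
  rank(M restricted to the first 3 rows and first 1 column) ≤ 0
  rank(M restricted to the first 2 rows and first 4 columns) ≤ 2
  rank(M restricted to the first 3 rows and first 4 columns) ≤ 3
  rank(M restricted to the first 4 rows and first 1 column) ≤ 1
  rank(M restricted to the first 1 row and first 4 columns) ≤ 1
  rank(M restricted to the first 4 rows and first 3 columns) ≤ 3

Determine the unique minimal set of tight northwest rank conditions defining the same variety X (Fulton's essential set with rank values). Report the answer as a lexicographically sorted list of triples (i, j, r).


Propagating the 11 rank bounds to every northwest block:

  i=1: 0 0 0 1
  i=2: 0 1 1 2
  i=3: 0 1 2 3
  i=4: 1 2 3 4

second differences of R give the permutation w = (4, 2, 3, 1).

|D(w)|=5, |Ess(w)|=2:

[(1, 3, 0), (3, 1, 0)]


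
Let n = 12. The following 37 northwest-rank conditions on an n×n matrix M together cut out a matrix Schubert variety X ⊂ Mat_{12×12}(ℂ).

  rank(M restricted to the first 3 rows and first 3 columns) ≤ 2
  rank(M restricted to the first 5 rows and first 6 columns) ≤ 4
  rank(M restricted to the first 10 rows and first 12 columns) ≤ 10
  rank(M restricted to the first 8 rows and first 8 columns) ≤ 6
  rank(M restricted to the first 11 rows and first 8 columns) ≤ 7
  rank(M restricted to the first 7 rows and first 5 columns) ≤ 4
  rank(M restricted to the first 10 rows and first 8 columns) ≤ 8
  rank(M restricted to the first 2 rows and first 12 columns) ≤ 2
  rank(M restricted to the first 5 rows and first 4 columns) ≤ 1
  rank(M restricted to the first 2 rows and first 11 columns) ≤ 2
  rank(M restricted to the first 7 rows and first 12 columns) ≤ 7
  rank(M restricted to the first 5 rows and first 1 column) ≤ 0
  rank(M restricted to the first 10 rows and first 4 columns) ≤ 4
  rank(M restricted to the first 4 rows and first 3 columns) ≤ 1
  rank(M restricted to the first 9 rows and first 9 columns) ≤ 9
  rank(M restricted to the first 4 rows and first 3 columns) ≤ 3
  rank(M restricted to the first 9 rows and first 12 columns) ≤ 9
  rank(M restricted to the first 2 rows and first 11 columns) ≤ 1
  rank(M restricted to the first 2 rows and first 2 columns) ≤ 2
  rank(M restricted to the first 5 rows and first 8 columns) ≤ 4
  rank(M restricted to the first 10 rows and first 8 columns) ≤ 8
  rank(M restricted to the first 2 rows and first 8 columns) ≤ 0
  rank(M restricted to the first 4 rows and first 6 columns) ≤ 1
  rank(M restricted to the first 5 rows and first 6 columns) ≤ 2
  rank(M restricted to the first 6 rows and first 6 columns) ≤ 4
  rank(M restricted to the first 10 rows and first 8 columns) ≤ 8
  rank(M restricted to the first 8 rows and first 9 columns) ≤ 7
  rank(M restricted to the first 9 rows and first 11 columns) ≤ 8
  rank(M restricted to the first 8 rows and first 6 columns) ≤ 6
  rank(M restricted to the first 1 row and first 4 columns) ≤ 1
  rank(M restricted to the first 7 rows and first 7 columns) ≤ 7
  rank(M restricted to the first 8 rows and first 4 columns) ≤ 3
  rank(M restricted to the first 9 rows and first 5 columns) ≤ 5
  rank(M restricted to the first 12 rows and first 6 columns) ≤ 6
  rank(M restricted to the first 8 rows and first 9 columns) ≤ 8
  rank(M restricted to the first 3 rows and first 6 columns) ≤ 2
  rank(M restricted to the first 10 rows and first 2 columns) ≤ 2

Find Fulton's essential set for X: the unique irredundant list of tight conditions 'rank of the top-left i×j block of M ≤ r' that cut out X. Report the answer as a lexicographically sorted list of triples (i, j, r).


Recovering R(i,j) via the rank-extension bound from the 37 conditions:

  i=1: 0 0 0 0 0 0 0 0 1 1 1 1
  i=2: 0 0 0 0 0 0 0 0 1 1 1 2
  i=3: 0 1 1 1 1 1 1 1 2 2 2 3
  i=4: 0 1 1 1 1 1 2 2 3 3 3 4
  i=5: 0 1 1 1 2 2 3 3 4 4 4 5
  i=6: 1 2 2 2 3 3 4 4 5 5 5 6
  i=7: 1 2 3 3 4 4 5 5 6 6 6 7
  i=8: 1 2 3 3 4 5 6 6 7 7 7 8
  i=9: 1 2 3 4 5 6 7 7 8 8 8 9
  i=10: 1 2 3 4 5 6 7 7 8 9 9 10
  i=11: 1 2 3 4 5 6 7 7 8 9 10 11
  i=12: 1 2 3 4 5 6 7 8 9 10 11 12

second differences of R give the permutation w = (9, 12, 2, 7, 5, 1, 3, 6, 4, 10, 11, 8).

Rothe diagram D(w) (30 cells), 7 SE-corners (essential conditions):

[(2, 8, 0), (2, 11, 1), (4, 6, 1), (5, 1, 0), (5, 4, 1), (8, 4, 3), (11, 8, 7)]


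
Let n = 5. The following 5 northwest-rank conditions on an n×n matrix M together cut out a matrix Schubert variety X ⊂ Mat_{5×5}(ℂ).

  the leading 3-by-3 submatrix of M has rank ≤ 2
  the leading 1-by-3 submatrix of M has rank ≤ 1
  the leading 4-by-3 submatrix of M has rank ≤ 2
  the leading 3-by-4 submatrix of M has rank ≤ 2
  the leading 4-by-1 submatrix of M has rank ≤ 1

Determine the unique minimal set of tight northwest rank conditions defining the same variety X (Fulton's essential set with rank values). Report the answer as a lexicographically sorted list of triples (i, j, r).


The tightest implied rank at each (i,j), from the 5 conditions:

  R[1]: 1  1  1  1  1
  R[2]: 1  2  2  2  2
  R[3]: 1  2  2  2  3
  R[4]: 1  2  2  3  4
  R[5]: 1  2  3  4  5

giving w = (1, 2, 5, 4, 3) via Δ²R.

Fulton essential set (2 of the 3 Rothe cells):

[(3, 4, 2), (4, 3, 2)]


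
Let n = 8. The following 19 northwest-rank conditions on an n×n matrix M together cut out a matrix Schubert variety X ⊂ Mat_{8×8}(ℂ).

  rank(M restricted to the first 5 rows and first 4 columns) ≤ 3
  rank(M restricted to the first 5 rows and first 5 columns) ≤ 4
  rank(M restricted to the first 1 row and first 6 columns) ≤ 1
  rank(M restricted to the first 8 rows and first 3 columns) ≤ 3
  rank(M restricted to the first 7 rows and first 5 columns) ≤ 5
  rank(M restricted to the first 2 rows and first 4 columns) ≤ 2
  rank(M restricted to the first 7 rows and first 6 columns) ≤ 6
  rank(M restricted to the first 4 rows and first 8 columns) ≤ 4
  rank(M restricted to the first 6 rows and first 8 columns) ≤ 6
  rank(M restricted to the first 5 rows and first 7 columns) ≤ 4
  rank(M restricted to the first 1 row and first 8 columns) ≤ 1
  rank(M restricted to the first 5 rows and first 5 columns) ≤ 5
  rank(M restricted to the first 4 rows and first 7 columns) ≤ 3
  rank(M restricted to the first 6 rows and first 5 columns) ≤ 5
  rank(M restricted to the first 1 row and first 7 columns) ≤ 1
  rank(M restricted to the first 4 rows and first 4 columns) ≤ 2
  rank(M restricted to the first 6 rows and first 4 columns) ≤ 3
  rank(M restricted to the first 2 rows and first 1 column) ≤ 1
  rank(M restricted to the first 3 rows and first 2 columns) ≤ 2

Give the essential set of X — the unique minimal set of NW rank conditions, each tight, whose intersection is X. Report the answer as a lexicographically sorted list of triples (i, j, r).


Reconstructing r_w from the 19 given conditions:

  row 1: 1 1 1 1 1 1 1 1
  row 2: 1 2 2 2 2 2 2 2
  row 3: 1 2 2 2 3 3 3 3
  row 4: 1 2 2 2 3 3 3 4
  row 5: 1 2 3 3 4 4 4 5
  row 6: 1 2 3 3 4 5 5 6
  row 7: 1 2 3 4 5 6 6 7
  row 8: 1 2 3 4 5 6 7 8

giving w = (1, 2, 5, 8, 3, 6, 4, 7) via Δ²R.

3 SE-corners of the 7-cell Rothe diagram give Ess(w):

[(4, 4, 2), (4, 7, 3), (6, 4, 3)]


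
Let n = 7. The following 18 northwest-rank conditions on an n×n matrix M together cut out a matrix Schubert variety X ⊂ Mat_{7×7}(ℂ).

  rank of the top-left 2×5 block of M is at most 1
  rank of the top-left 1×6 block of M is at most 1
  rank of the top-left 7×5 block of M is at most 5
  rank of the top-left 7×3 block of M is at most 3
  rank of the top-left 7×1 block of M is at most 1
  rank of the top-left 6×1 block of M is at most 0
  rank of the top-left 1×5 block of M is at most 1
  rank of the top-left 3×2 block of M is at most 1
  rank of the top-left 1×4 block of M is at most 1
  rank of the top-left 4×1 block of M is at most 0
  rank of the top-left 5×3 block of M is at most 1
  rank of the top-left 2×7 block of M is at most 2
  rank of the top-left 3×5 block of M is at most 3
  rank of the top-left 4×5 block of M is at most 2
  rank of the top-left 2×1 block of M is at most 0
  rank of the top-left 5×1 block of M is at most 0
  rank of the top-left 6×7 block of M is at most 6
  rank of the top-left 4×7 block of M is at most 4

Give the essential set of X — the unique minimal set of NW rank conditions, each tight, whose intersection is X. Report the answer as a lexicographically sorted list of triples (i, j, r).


Recovering R(i,j) via the rank-extension bound from the 18 conditions:

  0, 1, 1, 1, 1, 1, 1
  0, 1, 1, 1, 1, 2, 2
  0, 1, 1, 2, 2, 3, 3
  0, 1, 1, 2, 2, 3, 4
  0, 1, 1, 2, 3, 4, 5
  0, 1, 2, 3, 4, 5, 6
  1, 2, 3, 4, 5, 6, 7

reading off 1-entries of Δ²R: w = (2, 6, 4, 7, 5, 3, 1).

Rothe diagram D(w) (13 cells), 4 SE-corners (essential conditions):

[(2, 5, 1), (4, 5, 2), (5, 3, 1), (6, 1, 0)]


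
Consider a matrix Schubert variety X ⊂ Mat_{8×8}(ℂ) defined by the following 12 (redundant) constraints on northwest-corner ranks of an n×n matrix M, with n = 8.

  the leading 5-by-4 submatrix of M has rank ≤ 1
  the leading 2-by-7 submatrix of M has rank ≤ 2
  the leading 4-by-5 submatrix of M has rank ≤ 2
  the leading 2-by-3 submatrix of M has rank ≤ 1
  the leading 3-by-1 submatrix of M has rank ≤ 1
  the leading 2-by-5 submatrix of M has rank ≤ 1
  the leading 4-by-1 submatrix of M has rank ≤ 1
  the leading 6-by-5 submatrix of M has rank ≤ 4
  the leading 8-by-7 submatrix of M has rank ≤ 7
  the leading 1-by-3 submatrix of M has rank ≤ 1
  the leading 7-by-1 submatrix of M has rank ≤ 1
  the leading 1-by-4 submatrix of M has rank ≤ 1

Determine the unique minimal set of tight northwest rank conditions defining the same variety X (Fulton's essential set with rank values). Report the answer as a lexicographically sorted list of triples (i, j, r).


Propagating the 12 rank bounds to every northwest block:

  1 1 1 1 1 1 1 1
  1 1 1 1 1 2 2 2
  1 1 1 1 2 3 3 3
  1 1 1 1 2 3 4 4
  1 1 1 1 2 3 4 5
  1 2 2 2 3 4 5 6
  1 2 3 3 4 5 6 7
  1 2 3 4 5 6 7 8

hence w(1..8) = (1, 6, 5, 7, 8, 2, 3, 4).

D(w) has 13 cells with 2 SE-corners; essential set:

[(2, 5, 1), (5, 4, 1)]


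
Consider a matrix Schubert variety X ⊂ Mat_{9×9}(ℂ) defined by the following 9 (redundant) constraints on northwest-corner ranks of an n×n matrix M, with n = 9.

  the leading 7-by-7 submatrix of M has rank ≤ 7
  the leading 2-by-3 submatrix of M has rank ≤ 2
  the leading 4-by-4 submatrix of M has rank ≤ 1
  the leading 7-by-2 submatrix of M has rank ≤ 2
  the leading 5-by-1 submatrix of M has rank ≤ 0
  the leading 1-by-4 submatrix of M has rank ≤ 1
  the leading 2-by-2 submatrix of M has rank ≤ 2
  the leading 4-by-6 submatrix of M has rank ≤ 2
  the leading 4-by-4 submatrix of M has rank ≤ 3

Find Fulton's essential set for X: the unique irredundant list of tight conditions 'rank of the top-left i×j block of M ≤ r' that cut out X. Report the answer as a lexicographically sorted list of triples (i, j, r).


Computing R[i][j] = min implied NW-rank bound (n=9, 9 conditions):

  row 1: 0  1  1  1  1  1  1  1  1
  row 2: 0  1  1  1  2  2  2  2  2
  row 3: 0  1  1  1  2  2  3  3  3
  row 4: 0  1  1  1  2  2  3  4  4
  row 5: 0  1  2  2  3  3  4  5  5
  row 6: 1  2  3  3  4  4  5  6  6
  row 7: 1  2  3  4  5  5  6  7  7
  row 8: 1  2  3  4  5  6  7  8  8
  row 9: 1  2  3  4  5  6  7  8  9

reading off 1-entries of Δ²R: w = (2, 5, 7, 8, 3, 1, 4, 6, 9).

Rothe diagram D(w) (13 cells), 3 SE-corners (essential conditions):

[(4, 4, 1), (4, 6, 2), (5, 1, 0)]


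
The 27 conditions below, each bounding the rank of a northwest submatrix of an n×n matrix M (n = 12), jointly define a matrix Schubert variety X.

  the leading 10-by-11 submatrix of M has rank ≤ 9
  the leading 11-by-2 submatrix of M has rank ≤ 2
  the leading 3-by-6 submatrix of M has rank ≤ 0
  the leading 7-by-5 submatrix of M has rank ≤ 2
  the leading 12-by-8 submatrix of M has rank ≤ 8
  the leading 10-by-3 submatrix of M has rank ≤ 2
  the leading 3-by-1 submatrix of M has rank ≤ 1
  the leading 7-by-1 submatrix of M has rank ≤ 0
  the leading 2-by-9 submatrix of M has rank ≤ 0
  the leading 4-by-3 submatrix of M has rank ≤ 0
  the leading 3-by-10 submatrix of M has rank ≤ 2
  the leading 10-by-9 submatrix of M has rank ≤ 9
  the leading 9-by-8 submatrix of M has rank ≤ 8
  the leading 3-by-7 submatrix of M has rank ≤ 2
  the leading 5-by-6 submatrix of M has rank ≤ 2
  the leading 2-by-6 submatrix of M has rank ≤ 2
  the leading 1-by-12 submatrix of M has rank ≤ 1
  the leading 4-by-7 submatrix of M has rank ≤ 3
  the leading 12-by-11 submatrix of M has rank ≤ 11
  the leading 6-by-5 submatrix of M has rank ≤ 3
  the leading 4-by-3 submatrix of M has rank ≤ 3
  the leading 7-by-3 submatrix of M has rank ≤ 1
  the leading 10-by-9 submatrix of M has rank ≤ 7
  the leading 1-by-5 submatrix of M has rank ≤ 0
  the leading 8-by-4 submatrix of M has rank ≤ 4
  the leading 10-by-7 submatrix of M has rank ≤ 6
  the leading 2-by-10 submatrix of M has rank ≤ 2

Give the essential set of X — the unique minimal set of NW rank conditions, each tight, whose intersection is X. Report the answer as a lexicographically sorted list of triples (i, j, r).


The tightest implied rank at each (i,j), from the 27 conditions:

  i=1: 0  0  0  0  0  0  0  0  0  1  1  1
  i=2: 0  0  0  0  0  0  0  0  0  1  2  2
  i=3: 0  0  0  0  0  0  1  1  1  2  3  3
  i=4: 0  0  0  1  1  1  2  2  2  3  4  4
  i=5: 0  1  1  2  2  2  3  3  3  4  5  5
  i=6: 0  1  1  2  2  3  4  4  4  5  6  6
  i=7: 0  1  1  2  2  3  4  5  5  6  7  7
  i=8: 1  2  2  3  3  4  5  6  6  7  8  8
  i=9: 1  2  2  3  4  5  6  7  7  8  9  9
  i=10: 1  2  2  3  4  5  6  7  7  8  9  10
  i=11: 1  2  3  4  5  6  7  8  8  9  10  11
  i=12: 1  2  3  4  5  6  7  8  9  10  11  12

the unique w with this rank table is (10, 11, 7, 4, 2, 6, 8, 1, 5, 12, 3, 9).

D(w) has 37 cells with 8 SE-corners; essential set:

[(2, 9, 0), (3, 6, 0), (4, 3, 0), (7, 1, 0), (7, 3, 1), (7, 5, 2), (10, 3, 2), (10, 9, 7)]


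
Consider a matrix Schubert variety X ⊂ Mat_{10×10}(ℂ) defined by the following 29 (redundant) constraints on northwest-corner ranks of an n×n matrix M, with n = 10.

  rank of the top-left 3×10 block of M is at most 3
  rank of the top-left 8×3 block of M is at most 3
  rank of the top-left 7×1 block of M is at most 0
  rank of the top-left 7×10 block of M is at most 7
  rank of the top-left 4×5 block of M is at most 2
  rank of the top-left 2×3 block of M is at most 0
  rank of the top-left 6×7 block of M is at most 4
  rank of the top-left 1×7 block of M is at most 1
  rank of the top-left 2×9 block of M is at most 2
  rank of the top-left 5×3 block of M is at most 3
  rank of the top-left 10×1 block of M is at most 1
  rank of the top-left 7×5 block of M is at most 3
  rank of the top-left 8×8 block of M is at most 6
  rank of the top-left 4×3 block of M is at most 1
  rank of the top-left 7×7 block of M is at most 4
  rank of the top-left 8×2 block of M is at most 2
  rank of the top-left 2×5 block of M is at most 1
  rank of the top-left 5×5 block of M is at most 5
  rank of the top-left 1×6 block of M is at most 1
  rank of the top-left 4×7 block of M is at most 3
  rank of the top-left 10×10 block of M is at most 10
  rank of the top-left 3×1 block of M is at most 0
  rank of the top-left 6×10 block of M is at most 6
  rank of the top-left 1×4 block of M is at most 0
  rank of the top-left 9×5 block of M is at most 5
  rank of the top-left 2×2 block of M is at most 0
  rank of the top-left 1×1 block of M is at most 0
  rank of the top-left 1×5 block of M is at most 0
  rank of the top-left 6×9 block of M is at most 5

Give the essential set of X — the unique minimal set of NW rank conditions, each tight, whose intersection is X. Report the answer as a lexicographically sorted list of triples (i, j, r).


Propagating the 29 rank bounds to every northwest block:

  i=1: 0  0  0  0  0  1  1  1  1  1
  i=2: 0  0  0  1  1  2  2  2  2  2
  i=3: 0  1  1  2  2  3  3  3  3  3
  i=4: 0  1  1  2  2  3  3  4  4  4
  i=5: 0  1  2  3  3  4  4  5  5  5
  i=6: 0  1  2  3  3  4  4  5  5  6
  i=7: 0  1  2  3  3  4  4  5  6  7
  i=8: 1  2  3  4  4  5  5  6  7  8
  i=9: 1  2  3  4  5  6  6  7  8  9
  i=10: 1  2  3  4  5  6  7  8  9  10

hence w(1..10) = (6, 4, 2, 8, 3, 10, 9, 1, 5, 7).

D(w) has 21 cells with 9 SE-corners; essential set:

[(1, 5, 0), (2, 3, 0), (4, 3, 1), (4, 5, 2), (4, 7, 3), (6, 9, 5), (7, 1, 0), (7, 5, 3), (7, 7, 4)]


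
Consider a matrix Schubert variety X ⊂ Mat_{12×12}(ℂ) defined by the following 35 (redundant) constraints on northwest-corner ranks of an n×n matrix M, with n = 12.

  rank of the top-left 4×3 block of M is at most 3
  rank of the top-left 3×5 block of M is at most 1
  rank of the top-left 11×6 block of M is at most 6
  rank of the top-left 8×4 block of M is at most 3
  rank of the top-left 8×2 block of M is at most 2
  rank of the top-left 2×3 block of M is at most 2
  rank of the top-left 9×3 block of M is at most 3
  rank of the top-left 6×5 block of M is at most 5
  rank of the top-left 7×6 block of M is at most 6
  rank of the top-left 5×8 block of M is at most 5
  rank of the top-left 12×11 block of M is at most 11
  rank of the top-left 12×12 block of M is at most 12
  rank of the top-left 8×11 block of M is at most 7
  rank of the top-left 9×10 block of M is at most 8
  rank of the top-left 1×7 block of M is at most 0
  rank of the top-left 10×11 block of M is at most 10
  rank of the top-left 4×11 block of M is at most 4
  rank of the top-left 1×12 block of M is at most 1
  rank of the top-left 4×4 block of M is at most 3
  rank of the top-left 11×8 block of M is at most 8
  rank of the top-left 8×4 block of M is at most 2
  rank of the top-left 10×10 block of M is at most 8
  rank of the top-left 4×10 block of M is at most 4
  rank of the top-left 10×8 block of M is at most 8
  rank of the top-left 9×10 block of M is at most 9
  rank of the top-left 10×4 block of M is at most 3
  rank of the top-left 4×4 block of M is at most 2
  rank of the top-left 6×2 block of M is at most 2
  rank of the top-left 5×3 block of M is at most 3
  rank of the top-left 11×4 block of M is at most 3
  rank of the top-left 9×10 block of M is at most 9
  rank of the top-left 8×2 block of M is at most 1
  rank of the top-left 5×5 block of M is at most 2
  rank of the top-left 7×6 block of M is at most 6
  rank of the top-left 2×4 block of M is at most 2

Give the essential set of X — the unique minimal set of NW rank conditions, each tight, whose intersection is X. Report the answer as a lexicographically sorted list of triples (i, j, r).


Rank table r_w(12×12) implied by the 35 constraints:

  row 1: 0, 0, 0, 0, 0, 0, 0, 1, 1, 1, 1, 1
  row 2: 1, 1, 1, 1, 1, 1, 1, 2, 2, 2, 2, 2
  row 3: 1, 1, 1, 1, 1, 2, 2, 3, 3, 3, 3, 3
  row 4: 1, 1, 2, 2, 2, 3, 3, 4, 4, 4, 4, 4
  row 5: 1, 1, 2, 2, 2, 3, 4, 5, 5, 5, 5, 5
  row 6: 1, 1, 2, 2, 3, 4, 5, 6, 6, 6, 6, 6
  row 7: 1, 1, 2, 2, 3, 4, 5, 6, 7, 7, 7, 7
  row 8: 1, 1, 2, 2, 3, 4, 5, 6, 7, 7, 7, 8
  row 9: 1, 2, 3, 3, 4, 5, 6, 7, 8, 8, 8, 9
  row 10: 1, 2, 3, 3, 4, 5, 6, 7, 8, 8, 9, 10
  row 11: 1, 2, 3, 3, 4, 5, 6, 7, 8, 9, 10, 11
  row 12: 1, 2, 3, 4, 5, 6, 7, 8, 9, 10, 11, 12

giving w = (8, 1, 6, 3, 7, 5, 9, 12, 2, 11, 10, 4) via Δ²R.

ℓ(w)=26; the 8 essential cells (i,j,r):

[(1, 7, 0), (3, 5, 1), (5, 5, 2), (8, 2, 1), (8, 4, 2), (8, 11, 7), (10, 10, 8), (11, 4, 3)]


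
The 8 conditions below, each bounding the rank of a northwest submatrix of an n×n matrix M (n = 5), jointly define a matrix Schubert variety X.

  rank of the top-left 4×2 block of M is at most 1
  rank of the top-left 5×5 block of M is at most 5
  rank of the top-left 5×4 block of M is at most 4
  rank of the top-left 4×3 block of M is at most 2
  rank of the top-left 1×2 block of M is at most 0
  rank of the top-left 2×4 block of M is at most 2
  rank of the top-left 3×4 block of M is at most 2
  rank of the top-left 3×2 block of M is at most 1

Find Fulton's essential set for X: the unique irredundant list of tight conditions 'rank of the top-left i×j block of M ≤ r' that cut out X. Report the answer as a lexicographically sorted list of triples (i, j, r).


Recovering R(i,j) via the rank-extension bound from the 8 conditions:

  0 0 1 1 1
  1 1 2 2 2
  1 1 2 2 3
  1 1 2 3 4
  1 2 3 4 5

the unique w with this rank table is (3, 1, 5, 4, 2).

3 SE-corners of the 5-cell Rothe diagram give Ess(w):

[(1, 2, 0), (3, 4, 2), (4, 2, 1)]


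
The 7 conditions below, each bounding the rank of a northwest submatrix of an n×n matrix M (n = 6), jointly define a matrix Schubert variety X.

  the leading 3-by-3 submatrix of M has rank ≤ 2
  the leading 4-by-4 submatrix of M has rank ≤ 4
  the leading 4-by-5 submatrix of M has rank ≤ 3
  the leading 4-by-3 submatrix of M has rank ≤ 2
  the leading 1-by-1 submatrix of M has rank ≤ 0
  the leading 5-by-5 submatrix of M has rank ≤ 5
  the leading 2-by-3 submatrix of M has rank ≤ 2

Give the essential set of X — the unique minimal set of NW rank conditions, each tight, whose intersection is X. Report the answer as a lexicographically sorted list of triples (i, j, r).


Recovering R(i,j) via the rank-extension bound from the 7 conditions:

  i=1: 0, 1, 1, 1, 1, 1
  i=2: 1, 2, 2, 2, 2, 2
  i=3: 1, 2, 2, 3, 3, 3
  i=4: 1, 2, 2, 3, 3, 4
  i=5: 1, 2, 3, 4, 4, 5
  i=6: 1, 2, 3, 4, 5, 6

the unique w with this rank table is (2, 1, 4, 6, 3, 5).

Rothe diagram D(w) (4 cells), 3 SE-corners (essential conditions):

[(1, 1, 0), (4, 3, 2), (4, 5, 3)]


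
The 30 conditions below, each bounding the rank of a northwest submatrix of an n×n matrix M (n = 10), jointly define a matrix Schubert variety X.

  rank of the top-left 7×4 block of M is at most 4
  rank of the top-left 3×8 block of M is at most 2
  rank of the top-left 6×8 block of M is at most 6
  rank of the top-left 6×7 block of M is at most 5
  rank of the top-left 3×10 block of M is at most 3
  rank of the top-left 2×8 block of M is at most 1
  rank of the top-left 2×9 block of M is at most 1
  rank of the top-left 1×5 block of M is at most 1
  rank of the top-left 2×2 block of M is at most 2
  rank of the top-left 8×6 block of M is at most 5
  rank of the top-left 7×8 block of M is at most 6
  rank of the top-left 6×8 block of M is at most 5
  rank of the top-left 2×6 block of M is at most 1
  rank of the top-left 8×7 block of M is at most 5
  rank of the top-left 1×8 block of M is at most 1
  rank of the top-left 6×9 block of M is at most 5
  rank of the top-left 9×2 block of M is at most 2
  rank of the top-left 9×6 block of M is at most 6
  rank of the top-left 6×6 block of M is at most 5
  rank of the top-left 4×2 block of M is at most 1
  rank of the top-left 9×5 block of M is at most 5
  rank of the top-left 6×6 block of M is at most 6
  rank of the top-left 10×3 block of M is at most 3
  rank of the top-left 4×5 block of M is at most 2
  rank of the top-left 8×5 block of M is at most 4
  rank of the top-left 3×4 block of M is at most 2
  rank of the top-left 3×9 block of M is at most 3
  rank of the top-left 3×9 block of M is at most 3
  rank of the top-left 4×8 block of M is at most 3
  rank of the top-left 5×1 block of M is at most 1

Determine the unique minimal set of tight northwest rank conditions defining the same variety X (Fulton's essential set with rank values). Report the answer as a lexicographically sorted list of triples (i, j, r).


Rank table r_w(10×10) implied by the 30 constraints:

  row 1: 1, 1, 1, 1, 1, 1, 1, 1, 1, 1
  row 2: 1, 1, 1, 1, 1, 1, 1, 1, 1, 2
  row 3: 1, 1, 2, 2, 2, 2, 2, 2, 2, 3
  row 4: 1, 1, 2, 2, 2, 3, 3, 3, 3, 4
  row 5: 1, 2, 3, 3, 3, 4, 4, 4, 4, 5
  row 6: 1, 2, 3, 4, 4, 5, 5, 5, 5, 6
  row 7: 1, 2, 3, 4, 4, 5, 5, 6, 6, 7
  row 8: 1, 2, 3, 4, 4, 5, 5, 6, 7, 8
  row 9: 1, 2, 3, 4, 5, 6, 6, 7, 8, 9
  row 10: 1, 2, 3, 4, 5, 6, 7, 8, 9, 10

second differences of R give the permutation w = (1, 10, 3, 6, 2, 4, 8, 9, 5, 7).

Rothe diagram D(w) (16 cells), 5 SE-corners (essential conditions):

[(2, 9, 1), (4, 2, 1), (4, 5, 2), (8, 5, 4), (8, 7, 5)]


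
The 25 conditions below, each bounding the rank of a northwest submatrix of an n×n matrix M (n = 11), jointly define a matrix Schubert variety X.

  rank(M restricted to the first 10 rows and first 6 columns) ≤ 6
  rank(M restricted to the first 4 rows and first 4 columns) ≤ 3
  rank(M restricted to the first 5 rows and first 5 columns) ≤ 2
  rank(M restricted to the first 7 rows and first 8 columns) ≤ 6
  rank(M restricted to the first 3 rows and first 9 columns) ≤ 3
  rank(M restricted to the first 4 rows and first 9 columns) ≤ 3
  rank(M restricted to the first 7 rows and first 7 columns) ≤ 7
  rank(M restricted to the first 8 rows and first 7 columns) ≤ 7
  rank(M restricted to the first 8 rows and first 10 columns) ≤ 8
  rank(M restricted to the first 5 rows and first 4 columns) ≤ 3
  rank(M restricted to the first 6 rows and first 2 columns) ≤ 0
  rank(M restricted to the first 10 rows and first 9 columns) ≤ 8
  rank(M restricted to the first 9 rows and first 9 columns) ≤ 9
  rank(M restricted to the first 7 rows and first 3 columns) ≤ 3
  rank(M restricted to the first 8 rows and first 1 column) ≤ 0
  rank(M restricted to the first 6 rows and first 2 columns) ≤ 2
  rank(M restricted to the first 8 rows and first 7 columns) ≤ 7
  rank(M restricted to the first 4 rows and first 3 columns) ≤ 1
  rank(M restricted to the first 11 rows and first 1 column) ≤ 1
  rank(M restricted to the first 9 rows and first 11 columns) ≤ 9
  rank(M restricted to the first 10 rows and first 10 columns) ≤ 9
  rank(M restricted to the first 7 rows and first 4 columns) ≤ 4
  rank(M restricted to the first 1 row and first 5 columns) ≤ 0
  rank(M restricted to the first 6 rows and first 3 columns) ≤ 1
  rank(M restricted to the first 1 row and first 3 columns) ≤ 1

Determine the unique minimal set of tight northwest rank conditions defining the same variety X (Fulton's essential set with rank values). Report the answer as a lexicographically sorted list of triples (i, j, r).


Rank table r_w(11×11) implied by the 25 constraints:

  i=1: 0, 0, 0, 0, 0, 1, 1, 1, 1, 1, 1
  i=2: 0, 0, 1, 1, 1, 2, 2, 2, 2, 2, 2
  i=3: 0, 0, 1, 2, 2, 3, 3, 3, 3, 3, 3
  i=4: 0, 0, 1, 2, 2, 3, 3, 3, 3, 4, 4
  i=5: 0, 0, 1, 2, 2, 3, 4, 4, 4, 5, 5
  i=6: 0, 0, 1, 2, 3, 4, 5, 5, 5, 6, 6
  i=7: 0, 1, 2, 3, 4, 5, 6, 6, 6, 7, 7
  i=8: 0, 1, 2, 3, 4, 5, 6, 7, 7, 8, 8
  i=9: 1, 2, 3, 4, 5, 6, 7, 8, 8, 9, 9
  i=10: 1, 2, 3, 4, 5, 6, 7, 8, 8, 9, 10
  i=11: 1, 2, 3, 4, 5, 6, 7, 8, 9, 10, 11

reading off 1-entries of Δ²R: w = (6, 3, 4, 10, 7, 5, 2, 8, 1, 11, 9).

6 SE-corners of the 23-cell Rothe diagram give Ess(w):

[(1, 5, 0), (4, 9, 3), (5, 5, 2), (6, 2, 0), (8, 1, 0), (10, 9, 8)]


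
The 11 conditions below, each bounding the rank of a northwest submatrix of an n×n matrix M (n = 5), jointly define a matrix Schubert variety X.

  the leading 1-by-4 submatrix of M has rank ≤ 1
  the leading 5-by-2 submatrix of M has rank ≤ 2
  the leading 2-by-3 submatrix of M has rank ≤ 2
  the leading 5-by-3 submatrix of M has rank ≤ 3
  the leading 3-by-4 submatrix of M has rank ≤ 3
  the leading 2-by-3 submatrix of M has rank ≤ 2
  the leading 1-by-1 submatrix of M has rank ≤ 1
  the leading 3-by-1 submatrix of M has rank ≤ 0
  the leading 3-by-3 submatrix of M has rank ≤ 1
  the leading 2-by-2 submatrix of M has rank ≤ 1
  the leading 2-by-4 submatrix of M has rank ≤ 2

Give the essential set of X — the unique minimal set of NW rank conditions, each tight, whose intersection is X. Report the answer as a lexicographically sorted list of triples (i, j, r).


Rank table r_w(5×5) implied by the 11 constraints:

  R[1]: 0 1 1 1 1
  R[2]: 0 1 1 2 2
  R[3]: 0 1 1 2 3
  R[4]: 1 2 2 3 4
  R[5]: 1 2 3 4 5

the unique w with this rank table is (2, 4, 5, 1, 3).

|D(w)|=5, |Ess(w)|=2:

[(3, 1, 0), (3, 3, 1)]


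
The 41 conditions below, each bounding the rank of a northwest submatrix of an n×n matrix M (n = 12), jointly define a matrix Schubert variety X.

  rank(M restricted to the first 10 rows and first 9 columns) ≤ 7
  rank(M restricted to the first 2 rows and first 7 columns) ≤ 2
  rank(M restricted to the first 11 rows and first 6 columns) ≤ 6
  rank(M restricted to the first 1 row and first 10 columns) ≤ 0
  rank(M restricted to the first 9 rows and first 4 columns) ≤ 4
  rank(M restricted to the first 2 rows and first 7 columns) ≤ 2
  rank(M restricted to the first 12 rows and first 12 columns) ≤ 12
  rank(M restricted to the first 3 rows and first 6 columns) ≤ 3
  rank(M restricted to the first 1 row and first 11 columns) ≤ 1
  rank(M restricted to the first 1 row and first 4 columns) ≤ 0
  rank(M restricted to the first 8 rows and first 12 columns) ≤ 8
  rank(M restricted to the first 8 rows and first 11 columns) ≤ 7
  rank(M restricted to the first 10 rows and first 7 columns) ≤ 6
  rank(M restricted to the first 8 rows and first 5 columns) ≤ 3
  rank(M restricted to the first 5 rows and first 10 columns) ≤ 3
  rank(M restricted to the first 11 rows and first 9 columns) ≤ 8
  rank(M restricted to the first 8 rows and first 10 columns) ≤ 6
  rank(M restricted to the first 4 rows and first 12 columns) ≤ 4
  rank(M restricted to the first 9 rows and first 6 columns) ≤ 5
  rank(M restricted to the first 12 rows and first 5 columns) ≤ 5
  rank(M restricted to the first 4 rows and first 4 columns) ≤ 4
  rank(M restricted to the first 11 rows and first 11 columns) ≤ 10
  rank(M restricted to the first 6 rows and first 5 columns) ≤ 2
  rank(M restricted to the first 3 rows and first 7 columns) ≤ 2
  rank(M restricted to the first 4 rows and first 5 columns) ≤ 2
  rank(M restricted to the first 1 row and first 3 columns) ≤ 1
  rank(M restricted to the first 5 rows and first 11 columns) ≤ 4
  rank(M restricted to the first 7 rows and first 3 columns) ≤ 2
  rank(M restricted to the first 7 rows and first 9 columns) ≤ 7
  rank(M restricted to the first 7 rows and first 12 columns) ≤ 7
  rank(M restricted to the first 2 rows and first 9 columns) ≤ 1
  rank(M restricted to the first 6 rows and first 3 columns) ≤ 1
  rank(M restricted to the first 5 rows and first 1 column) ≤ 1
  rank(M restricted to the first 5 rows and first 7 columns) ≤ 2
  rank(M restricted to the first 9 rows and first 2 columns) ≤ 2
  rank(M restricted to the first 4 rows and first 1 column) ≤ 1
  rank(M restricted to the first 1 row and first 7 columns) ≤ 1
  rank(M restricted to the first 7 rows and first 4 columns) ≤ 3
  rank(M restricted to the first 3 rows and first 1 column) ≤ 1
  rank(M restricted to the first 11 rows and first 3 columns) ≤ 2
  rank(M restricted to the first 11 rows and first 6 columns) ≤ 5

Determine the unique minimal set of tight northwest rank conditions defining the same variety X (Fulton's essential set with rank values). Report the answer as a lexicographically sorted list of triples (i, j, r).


Rank table r_w(12×12) implied by the 41 constraints:

  R[1]: 0 0 0 0 0 0 0 0 0 0 1 1
  R[2]: 1 1 1 1 1 1 1 1 1 1 2 2
  R[3]: 1 1 1 2 2 2 2 2 2 2 3 3
  R[4]: 1 1 1 2 2 2 2 3 3 3 4 4
  R[5]: 1 1 1 2 2 2 2 3 3 3 4 5
  R[6]: 1 1 1 2 2 3 3 4 4 4 5 6
  R[7]: 1 2 2 3 3 4 4 5 5 5 6 7
  R[8]: 1 2 2 3 3 4 5 6 6 6 7 8
  R[9]: 1 2 2 3 4 5 6 7 7 7 8 9
  R[10]: 1 2 2 3 4 5 6 7 7 8 9 10
  R[11]: 1 2 2 3 4 5 6 7 8 9 10 11
  R[12]: 1 2 3 4 5 6 7 8 9 10 11 12

hence w(1..12) = (11, 1, 4, 8, 12, 6, 2, 7, 5, 10, 9, 3).

Fulton essential set (8 of the 33 Rothe cells):

[(1, 10, 0), (5, 7, 2), (5, 10, 3), (6, 3, 1), (6, 5, 2), (8, 5, 3), (10, 9, 7), (11, 3, 2)]


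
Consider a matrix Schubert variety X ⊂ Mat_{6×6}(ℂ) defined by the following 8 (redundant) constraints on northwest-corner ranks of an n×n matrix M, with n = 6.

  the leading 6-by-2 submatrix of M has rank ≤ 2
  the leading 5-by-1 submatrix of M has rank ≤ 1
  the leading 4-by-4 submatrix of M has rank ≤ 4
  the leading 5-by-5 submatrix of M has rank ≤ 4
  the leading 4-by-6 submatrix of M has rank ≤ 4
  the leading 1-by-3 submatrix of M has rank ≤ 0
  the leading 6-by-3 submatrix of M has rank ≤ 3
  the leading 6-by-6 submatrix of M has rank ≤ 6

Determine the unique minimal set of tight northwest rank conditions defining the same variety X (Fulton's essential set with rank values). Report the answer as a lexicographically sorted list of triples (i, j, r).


Reconstructing r_w from the 8 given conditions:

  0, 0, 0, 1, 1, 1
  1, 1, 1, 2, 2, 2
  1, 2, 2, 3, 3, 3
  1, 2, 3, 4, 4, 4
  1, 2, 3, 4, 4, 5
  1, 2, 3, 4, 5, 6

so w = (4, 1, 2, 3, 6, 5).

Fulton essential set (2 of the 4 Rothe cells):

[(1, 3, 0), (5, 5, 4)]


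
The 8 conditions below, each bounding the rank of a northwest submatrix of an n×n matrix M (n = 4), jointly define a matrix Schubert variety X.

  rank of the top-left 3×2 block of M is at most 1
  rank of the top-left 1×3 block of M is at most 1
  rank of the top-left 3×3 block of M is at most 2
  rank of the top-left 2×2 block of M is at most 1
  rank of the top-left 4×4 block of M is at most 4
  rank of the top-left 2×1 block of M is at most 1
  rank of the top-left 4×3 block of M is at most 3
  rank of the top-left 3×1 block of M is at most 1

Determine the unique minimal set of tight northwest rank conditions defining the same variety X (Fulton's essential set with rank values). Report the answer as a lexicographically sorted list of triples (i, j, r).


Rank table r_w(4×4) implied by the 8 constraints:

  i=1: 1 | 1 | 1 | 1
  i=2: 1 | 1 | 2 | 2
  i=3: 1 | 1 | 2 | 3
  i=4: 1 | 2 | 3 | 4

hence w(1..4) = (1, 3, 4, 2).

Rothe diagram D(w) (2 cells), 1 SE-corner (essential condition):

[(3, 2, 1)]


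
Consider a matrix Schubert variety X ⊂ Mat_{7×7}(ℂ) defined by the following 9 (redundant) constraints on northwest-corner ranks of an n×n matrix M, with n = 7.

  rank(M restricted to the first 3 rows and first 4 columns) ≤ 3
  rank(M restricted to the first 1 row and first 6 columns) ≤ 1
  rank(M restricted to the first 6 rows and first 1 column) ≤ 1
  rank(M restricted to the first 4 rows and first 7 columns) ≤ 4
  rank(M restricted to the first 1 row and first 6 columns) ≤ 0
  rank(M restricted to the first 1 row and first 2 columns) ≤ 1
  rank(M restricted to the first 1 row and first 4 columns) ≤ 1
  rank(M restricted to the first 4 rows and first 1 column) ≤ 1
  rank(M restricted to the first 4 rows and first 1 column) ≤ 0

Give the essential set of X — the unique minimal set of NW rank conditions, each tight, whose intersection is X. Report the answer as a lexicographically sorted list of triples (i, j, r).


The tightest implied rank at each (i,j), from the 9 conditions:

  R[1]: 0  0  0  0  0  0  1
  R[2]: 0  1  1  1  1  1  2
  R[3]: 0  1  2  2  2  2  3
  R[4]: 0  1  2  3  3  3  4
  R[5]: 1  2  3  4  4  4  5
  R[6]: 1  2  3  4  5  5  6
  R[7]: 1  2  3  4  5  6  7

hence w(1..7) = (7, 2, 3, 4, 1, 5, 6).

Rothe diagram D(w) (9 cells), 2 SE-corners (essential conditions):

[(1, 6, 0), (4, 1, 0)]


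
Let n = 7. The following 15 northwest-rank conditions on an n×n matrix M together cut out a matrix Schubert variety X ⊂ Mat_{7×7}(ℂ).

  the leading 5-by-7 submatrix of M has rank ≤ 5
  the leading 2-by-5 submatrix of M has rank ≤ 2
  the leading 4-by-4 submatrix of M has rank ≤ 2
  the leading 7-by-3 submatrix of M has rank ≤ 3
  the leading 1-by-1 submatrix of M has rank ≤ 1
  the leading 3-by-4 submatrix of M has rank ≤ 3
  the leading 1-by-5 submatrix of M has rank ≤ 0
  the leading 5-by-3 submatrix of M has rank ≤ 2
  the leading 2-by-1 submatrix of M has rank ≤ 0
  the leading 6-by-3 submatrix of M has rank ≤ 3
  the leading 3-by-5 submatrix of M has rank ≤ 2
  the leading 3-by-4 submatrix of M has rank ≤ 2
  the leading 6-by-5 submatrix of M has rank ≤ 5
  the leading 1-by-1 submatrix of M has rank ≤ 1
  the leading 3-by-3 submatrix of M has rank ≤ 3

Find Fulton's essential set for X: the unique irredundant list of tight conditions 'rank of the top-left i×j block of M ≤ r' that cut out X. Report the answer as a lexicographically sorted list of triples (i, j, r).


Recovering R(i,j) via the rank-extension bound from the 15 conditions:

  row 1: 0 0 0 0 0 1 1
  row 2: 0 1 1 1 1 2 2
  row 3: 1 2 2 2 2 3 3
  row 4: 1 2 2 2 3 4 4
  row 5: 1 2 2 3 4 5 5
  row 6: 1 2 3 4 5 6 6
  row 7: 1 2 3 4 5 6 7

second differences of R give the permutation w = (6, 2, 1, 5, 4, 3, 7).

4 SE-corners of the 9-cell Rothe diagram give Ess(w):

[(1, 5, 0), (2, 1, 0), (4, 4, 2), (5, 3, 2)]


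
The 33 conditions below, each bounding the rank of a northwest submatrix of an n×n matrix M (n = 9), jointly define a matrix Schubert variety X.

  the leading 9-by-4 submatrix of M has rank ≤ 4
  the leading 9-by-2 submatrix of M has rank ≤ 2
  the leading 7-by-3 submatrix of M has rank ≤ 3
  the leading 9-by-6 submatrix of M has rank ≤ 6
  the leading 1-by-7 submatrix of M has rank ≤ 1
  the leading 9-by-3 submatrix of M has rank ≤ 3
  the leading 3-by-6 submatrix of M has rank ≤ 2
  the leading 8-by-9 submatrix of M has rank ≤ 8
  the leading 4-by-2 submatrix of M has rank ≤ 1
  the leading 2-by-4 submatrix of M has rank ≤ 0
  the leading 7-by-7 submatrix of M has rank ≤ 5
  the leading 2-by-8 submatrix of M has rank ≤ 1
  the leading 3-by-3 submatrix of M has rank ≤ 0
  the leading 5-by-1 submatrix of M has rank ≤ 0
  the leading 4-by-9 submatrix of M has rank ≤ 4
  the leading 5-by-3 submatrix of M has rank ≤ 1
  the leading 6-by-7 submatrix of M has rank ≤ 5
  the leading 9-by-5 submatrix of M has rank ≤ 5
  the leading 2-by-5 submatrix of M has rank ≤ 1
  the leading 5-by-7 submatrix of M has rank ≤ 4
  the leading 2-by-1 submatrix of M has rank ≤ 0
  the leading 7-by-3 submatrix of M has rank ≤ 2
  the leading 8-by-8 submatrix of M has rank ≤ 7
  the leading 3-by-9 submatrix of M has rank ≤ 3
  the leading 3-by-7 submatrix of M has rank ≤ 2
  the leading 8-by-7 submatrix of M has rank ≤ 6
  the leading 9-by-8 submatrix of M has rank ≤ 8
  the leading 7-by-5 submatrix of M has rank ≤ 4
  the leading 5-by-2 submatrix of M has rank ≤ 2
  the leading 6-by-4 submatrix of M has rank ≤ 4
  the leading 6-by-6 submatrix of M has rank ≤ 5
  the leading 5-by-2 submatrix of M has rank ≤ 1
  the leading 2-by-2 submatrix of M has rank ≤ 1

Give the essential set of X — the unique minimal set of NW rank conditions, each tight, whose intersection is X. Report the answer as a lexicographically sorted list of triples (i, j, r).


The tightest implied rank at each (i,j), from the 33 conditions:

  R[1]: 0 0 0 0 1 1 1 1 1
  R[2]: 0 0 0 0 1 1 1 1 2
  R[3]: 0 0 0 1 2 2 2 2 3
  R[4]: 0 1 1 2 3 3 3 3 4
  R[5]: 0 1 1 2 3 4 4 4 5
  R[6]: 1 2 2 3 4 5 5 5 6
  R[7]: 1 2 2 3 4 5 5 6 7
  R[8]: 1 2 3 4 5 6 6 7 8
  R[9]: 1 2 3 4 5 6 7 8 9

reading off 1-entries of Δ²R: w = (5, 9, 4, 2, 6, 1, 8, 3, 7).

ℓ(w)=19; the 7 essential cells (i,j,r):

[(2, 4, 0), (2, 8, 1), (3, 3, 0), (5, 1, 0), (5, 3, 1), (7, 3, 2), (7, 7, 5)]
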